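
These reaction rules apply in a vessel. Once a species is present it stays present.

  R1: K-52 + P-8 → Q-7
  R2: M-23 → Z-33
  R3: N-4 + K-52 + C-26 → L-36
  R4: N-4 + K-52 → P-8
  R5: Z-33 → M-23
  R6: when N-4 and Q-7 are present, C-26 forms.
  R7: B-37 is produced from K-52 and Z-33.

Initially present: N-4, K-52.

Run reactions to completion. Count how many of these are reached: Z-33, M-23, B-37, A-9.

0

Z-33 would need M-23 (R2), but M-23 never forms.
M-23 would need Z-33 (R5), but Z-33 never forms.
B-37 would need K-52 and Z-33 (R7), but Z-33 never forms.
No rule produces A-9, and it is not given.
None of the 4 are reached.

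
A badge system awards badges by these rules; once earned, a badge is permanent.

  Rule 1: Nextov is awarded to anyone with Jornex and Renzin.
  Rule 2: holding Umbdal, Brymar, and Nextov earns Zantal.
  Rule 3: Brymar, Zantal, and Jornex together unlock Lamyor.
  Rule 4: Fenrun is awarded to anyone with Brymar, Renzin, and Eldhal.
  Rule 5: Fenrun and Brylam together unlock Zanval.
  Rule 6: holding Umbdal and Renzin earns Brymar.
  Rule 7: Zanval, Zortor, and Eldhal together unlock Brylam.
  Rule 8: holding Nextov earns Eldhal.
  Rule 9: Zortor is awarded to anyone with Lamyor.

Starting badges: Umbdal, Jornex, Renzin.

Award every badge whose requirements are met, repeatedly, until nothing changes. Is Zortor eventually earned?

With Umbdal and Renzin, Brymar is earned (Rule 6).
With Jornex and Renzin, Nextov is earned (Rule 1).
With Umbdal, Brymar, and Nextov, Zantal is earned (Rule 2).
With Brymar, Zantal, and Jornex, Lamyor is earned (Rule 3).
With Lamyor, Zortor is earned (Rule 9).

Yes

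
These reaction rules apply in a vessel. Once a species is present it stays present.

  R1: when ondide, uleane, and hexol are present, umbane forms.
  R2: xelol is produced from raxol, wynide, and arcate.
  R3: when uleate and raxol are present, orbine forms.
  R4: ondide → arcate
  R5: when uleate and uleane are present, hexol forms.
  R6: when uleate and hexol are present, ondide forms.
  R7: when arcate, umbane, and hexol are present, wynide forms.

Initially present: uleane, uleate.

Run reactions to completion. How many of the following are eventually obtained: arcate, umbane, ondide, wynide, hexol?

5

uleate and uleane present → hexol forms (R5).
uleate and hexol present → ondide forms (R6).
ondide, uleane, and hexol present → umbane forms (R1).
ondide present → arcate forms (R4).
arcate, umbane, and hexol present → wynide forms (R7).
arcate: reached.
umbane: reached.
ondide: reached.
wynide: reached.
hexol: reached.
All 5 are reached.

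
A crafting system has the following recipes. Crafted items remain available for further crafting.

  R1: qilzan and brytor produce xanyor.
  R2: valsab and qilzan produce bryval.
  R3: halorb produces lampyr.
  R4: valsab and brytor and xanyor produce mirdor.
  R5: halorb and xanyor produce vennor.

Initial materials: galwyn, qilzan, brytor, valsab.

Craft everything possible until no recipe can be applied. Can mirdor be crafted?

Yes

qilzan and brytor → xanyor (R1).
valsab and brytor and xanyor → mirdor (R4).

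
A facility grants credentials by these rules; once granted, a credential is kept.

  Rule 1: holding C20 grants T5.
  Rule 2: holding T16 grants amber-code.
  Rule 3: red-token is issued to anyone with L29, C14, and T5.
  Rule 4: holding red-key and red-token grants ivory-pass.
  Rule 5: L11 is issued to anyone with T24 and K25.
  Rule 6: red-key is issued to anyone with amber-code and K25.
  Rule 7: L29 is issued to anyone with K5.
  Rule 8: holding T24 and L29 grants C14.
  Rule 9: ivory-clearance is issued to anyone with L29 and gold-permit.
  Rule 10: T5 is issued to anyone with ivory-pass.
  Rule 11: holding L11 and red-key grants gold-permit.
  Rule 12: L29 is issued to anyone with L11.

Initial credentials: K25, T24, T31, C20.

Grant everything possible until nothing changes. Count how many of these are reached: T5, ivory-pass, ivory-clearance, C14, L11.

Holding T24 and K25 grants L11 (Rule 5).
Holding C20 grants T5 (Rule 1).
Holding L11 grants L29 (Rule 12).
Holding T24 and L29 grants C14 (Rule 8).
T5: reached.
ivory-pass would need red-key and red-token (Rule 4), but red-key is never granted.
ivory-clearance would need L29 and gold-permit (Rule 9), but gold-permit is never granted.
C14: reached.
L11: reached.
Reached: T5, C14, and L11 — 3 of the 5.

3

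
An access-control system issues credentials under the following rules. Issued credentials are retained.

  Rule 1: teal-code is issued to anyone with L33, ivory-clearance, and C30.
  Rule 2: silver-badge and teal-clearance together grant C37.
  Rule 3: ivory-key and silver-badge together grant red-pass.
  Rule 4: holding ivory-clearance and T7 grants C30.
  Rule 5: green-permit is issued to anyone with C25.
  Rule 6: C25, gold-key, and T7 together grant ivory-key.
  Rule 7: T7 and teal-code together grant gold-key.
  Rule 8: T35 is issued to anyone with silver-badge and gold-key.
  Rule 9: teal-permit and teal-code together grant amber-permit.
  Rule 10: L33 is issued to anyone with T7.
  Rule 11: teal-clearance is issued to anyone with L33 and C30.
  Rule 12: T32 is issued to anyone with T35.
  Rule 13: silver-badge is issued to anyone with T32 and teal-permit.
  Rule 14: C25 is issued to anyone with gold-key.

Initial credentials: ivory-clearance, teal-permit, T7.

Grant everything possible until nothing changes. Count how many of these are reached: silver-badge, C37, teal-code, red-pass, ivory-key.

2

Holding T7 grants L33 (Rule 10).
Holding ivory-clearance and T7 grants C30 (Rule 4).
Holding L33, ivory-clearance, and C30 grants teal-code (Rule 1).
Holding T7 and teal-code grants gold-key (Rule 7).
Holding gold-key grants C25 (Rule 14).
Holding C25, gold-key, and T7 grants ivory-key (Rule 6).
silver-badge would need T32 and teal-permit (Rule 13), but T32 is never granted.
C37 would need silver-badge and teal-clearance (Rule 2), but silver-badge is never granted.
teal-code: reached.
red-pass would need ivory-key and silver-badge (Rule 3), but silver-badge is never granted.
ivory-key: reached.
Reached: teal-code and ivory-key — 2 of the 5.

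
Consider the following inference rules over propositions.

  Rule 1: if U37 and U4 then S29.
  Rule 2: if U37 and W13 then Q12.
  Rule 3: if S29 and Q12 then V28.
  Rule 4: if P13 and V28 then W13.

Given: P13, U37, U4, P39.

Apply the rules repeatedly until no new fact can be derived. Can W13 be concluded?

W13 would need P13 and V28 (Rule 4), but V28 is never established.

No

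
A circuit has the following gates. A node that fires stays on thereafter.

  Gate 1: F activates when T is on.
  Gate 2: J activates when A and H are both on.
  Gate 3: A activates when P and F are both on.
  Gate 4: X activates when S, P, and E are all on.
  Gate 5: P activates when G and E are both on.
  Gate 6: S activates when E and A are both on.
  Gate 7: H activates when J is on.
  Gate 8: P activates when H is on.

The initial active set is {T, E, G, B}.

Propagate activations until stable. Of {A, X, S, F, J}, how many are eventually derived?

G and E are on, so P activates (Gate 5).
Gate 1: T on → F on.
P and F are on, so A activates (Gate 3).
Gate 6: E and A on → S on.
S, P, and E are on, so X activates (Gate 4).
A: reached.
X: reached.
S: reached.
F: reached.
J would need A and H (Gate 2), but H never turns on.
Reached: A, X, S, and F — 4 of the 5.

4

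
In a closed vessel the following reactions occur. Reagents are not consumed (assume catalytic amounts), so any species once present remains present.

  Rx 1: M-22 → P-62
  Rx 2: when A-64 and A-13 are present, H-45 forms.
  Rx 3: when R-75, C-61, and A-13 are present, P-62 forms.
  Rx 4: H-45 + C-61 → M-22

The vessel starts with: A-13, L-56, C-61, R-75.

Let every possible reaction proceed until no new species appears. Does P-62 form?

Yes

R-75, C-61, and A-13 present → P-62 forms (Rx 3).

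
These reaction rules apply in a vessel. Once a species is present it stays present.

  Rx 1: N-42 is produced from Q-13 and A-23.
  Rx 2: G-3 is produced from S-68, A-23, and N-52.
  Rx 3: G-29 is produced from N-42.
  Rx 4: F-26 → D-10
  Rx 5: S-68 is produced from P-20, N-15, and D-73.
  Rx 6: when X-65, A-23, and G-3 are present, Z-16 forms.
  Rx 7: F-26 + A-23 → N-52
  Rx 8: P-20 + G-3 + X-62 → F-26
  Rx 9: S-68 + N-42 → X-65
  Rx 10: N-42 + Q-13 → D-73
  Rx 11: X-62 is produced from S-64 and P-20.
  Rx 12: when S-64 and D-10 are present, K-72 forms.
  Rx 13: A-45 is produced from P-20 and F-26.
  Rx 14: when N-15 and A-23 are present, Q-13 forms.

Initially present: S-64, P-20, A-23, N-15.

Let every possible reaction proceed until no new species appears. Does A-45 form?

A-45 would need P-20 and F-26 (Rx 13), but F-26 never forms.

No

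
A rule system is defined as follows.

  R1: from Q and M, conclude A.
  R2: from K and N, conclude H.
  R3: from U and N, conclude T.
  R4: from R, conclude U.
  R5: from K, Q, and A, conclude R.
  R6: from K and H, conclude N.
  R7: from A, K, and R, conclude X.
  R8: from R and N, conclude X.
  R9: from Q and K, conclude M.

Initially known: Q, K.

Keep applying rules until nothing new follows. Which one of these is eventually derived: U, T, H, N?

Q and K hold, so M follows (R9).
Q and M hold, so A follows (R1).
K, Q, and A hold, so R follows (R5).
From R, R4 gives U.
N would need K and H (R6), but H is never established. H would need K and N (R2), but N is never established. T would need U and N (R3), but N is never established.

U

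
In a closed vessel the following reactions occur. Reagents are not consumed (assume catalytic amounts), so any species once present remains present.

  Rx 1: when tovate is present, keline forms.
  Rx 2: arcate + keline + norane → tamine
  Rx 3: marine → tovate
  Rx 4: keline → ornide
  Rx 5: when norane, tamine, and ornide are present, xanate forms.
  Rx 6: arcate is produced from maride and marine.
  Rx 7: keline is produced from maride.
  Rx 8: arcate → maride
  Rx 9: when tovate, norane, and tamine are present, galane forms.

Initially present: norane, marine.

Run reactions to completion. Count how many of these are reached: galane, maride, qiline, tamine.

galane would need tovate, norane, and tamine (Rx 9), but tamine never forms.
maride would need arcate (Rx 8), but arcate never forms.
No rule produces qiline, and it is not given.
tamine would need arcate, keline, and norane (Rx 2), but arcate never forms.
None of the 4 are reached.

0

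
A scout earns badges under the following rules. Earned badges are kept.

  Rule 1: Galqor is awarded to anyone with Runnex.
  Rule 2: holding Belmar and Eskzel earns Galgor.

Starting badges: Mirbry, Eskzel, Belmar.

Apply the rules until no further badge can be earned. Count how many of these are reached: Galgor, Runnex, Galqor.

1

With Belmar and Eskzel, Galgor is earned (Rule 2).
Galgor: reached.
No rule produces Runnex, and it is not given.
Galqor would need Runnex (Rule 1), but Runnex is never earned.
Reached: Galgor — 1 of the 3.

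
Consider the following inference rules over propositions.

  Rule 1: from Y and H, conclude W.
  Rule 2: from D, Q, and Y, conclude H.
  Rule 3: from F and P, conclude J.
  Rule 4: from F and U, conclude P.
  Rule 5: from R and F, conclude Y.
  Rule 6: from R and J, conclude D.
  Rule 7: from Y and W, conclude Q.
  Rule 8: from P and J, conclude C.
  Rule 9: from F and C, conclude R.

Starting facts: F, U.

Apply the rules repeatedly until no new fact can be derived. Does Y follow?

Yes

From F and U, Rule 4 gives P.
From F and P, Rule 3 gives J.
P and J hold, so C follows (Rule 8).
From F and C, Rule 9 gives R.
From R and F, Rule 5 gives Y.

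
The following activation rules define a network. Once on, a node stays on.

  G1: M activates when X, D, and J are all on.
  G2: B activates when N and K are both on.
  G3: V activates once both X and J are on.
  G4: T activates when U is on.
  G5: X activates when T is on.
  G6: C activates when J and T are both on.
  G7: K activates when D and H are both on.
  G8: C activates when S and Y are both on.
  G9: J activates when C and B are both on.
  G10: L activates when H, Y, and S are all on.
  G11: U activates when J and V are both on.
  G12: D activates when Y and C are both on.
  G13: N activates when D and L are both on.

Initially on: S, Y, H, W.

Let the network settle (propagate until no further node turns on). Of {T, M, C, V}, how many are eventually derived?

1

G8: S and Y on → C on.
T would need U (G4), but U never turns on.
M would need X, D, and J (G1), but X never turns on.
C: reached.
V would need X and J (G3), but X never turns on.
Reached: C — 1 of the 4.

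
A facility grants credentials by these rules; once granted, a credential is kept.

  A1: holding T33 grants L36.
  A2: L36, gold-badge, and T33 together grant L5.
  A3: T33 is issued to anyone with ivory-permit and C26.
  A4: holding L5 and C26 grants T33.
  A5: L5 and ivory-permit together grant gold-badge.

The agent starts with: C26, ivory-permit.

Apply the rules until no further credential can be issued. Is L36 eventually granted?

Holding ivory-permit and C26 grants T33 (A3).
Holding T33 grants L36 (A1).

Yes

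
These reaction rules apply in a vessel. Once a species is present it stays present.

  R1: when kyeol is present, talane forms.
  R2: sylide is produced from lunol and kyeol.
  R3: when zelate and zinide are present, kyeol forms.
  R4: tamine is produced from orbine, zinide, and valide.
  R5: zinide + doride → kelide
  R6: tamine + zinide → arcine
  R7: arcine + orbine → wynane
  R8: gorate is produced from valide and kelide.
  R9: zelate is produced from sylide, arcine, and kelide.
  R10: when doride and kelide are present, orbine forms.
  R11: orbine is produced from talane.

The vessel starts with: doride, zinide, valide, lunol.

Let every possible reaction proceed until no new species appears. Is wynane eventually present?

zinide and doride present → kelide forms (R5).
doride and kelide present → orbine forms (R10).
orbine, zinide, and valide present → tamine forms (R4).
tamine and zinide present → arcine forms (R6).
arcine and orbine present → wynane forms (R7).

Yes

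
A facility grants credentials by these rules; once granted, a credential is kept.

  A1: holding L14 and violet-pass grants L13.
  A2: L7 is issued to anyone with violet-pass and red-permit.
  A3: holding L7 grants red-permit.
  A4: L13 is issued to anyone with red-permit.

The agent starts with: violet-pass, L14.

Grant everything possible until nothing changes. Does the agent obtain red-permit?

red-permit would need L7 (A3), but L7 is never granted.

No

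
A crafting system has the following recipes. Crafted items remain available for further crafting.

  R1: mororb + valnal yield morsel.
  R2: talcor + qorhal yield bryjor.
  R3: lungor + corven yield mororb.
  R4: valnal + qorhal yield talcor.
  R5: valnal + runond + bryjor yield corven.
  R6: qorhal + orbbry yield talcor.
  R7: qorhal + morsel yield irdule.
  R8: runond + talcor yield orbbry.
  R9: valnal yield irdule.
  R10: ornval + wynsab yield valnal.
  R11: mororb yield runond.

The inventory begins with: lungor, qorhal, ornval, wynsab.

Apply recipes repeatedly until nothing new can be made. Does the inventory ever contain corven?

corven would need valnal, runond, and bryjor (R5), but runond is never obtained.

No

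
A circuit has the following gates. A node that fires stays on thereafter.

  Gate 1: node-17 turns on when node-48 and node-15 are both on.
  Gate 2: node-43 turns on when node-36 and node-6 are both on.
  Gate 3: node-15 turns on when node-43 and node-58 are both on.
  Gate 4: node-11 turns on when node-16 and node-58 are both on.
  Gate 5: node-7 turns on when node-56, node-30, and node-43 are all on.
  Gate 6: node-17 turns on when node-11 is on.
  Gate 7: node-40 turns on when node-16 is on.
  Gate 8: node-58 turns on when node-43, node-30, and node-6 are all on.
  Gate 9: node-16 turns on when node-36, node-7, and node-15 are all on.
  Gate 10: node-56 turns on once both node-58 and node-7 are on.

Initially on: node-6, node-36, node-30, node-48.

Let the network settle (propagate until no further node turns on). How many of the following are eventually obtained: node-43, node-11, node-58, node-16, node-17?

3

Gate 2: node-36 and node-6 on → node-43 on.
node-43, node-30, and node-6 are on, so node-58 turns on (Gate 8).
Gate 3: node-43 and node-58 on → node-15 on.
Gate 1: node-48 and node-15 on → node-17 on.
node-43: reached.
node-11 would need node-16 and node-58 (Gate 4), but node-16 never turns on.
node-58: reached.
node-16 would need node-36, node-7, and node-15 (Gate 9), but node-7 never turns on.
node-17: reached.
Reached: node-43, node-58, and node-17 — 3 of the 5.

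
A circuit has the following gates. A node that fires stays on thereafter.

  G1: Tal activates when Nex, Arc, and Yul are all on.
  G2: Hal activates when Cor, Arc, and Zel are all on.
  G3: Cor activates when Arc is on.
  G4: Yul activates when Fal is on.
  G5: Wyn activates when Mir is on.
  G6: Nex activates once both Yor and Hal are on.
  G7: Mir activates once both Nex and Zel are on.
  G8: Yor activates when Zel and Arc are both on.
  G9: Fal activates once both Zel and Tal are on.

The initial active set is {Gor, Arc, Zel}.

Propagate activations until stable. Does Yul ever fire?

No

Yul would need Fal (G4), but Fal never turns on.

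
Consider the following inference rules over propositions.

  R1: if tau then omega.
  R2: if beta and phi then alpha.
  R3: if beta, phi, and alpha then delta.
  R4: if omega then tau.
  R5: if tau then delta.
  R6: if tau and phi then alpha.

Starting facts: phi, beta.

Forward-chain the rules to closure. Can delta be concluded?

Yes

beta and phi hold, so alpha follows (R2).
beta, phi, and alpha hold, so delta follows (R3).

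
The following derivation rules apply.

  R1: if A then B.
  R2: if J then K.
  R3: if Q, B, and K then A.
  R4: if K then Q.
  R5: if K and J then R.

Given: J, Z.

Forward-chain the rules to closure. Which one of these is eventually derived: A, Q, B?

Q

J holds, so K follows (R2).
From K, R4 gives Q.
B would need A (R1), but A is never established. A would need Q, B, and K (R3), but B is never established.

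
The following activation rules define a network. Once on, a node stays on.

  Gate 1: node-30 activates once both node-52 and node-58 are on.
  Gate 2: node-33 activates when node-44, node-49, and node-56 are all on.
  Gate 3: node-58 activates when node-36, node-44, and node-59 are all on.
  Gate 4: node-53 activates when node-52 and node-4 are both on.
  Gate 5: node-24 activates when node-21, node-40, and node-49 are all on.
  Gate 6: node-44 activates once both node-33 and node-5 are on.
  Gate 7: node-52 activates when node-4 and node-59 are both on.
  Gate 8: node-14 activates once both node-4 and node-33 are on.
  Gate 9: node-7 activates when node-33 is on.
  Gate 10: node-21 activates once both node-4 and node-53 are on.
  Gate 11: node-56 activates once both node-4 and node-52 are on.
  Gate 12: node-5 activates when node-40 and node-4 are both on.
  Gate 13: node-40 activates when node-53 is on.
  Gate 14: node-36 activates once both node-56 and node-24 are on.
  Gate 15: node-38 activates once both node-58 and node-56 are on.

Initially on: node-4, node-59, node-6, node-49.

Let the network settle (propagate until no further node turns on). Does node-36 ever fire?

node-4 and node-59 are on, so node-52 activates (Gate 7).
Gate 11: node-4 and node-52 on → node-56 on.
Gate 4: node-52 and node-4 on → node-53 on.
Gate 13: node-53 on → node-40 on.
node-4 and node-53 are on, so node-21 activates (Gate 10).
Gate 5: node-21, node-40, and node-49 on → node-24 on.
Gate 14: node-56 and node-24 on → node-36 on.

Yes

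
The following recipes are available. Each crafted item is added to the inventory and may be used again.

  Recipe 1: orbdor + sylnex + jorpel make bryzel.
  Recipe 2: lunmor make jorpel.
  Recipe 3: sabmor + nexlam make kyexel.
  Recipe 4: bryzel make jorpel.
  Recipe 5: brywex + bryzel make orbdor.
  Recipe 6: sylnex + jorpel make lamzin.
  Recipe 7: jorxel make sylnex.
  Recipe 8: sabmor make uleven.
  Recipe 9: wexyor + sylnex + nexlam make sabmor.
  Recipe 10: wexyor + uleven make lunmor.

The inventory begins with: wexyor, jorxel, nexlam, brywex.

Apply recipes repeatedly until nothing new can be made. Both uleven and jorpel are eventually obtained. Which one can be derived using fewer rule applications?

uleven: Using Recipe 7, jorxel makes sylnex. wexyor + sylnex + nexlam → sabmor (Recipe 9). Using Recipe 8, sabmor makes uleven. [3 rule applications]
jorpel: Using Recipe 7, jorxel makes sylnex. wexyor + sylnex + nexlam → sabmor (Recipe 9). sabmor → uleven (Recipe 8). wexyor + uleven → lunmor (Recipe 10). lunmor → jorpel (Recipe 2). [5 rule applications]
uleven needs fewer.

uleven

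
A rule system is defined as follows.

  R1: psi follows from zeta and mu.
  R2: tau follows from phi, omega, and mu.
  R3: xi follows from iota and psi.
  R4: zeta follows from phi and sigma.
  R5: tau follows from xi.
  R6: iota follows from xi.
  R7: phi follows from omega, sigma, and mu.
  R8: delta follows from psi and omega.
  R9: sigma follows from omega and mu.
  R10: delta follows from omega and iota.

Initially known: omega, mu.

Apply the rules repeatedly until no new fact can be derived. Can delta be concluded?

From omega and mu, R9 gives sigma.
omega, sigma, and mu hold, so phi follows (R7).
phi and sigma hold, so zeta follows (R4).
zeta and mu hold, so psi follows (R1).
From psi and omega, R8 gives delta.

Yes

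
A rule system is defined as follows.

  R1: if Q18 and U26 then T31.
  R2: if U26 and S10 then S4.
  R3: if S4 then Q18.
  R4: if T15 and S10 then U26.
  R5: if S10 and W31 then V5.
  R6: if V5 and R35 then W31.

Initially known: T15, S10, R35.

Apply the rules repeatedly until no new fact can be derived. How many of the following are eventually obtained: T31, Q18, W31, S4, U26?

T15 and S10 hold, so U26 follows (R4).
From U26 and S10, R2 gives S4.
From S4, R3 gives Q18.
Q18 and U26 hold, so T31 follows (R1).
T31: reached.
Q18: reached.
W31 would need V5 and R35 (R6), but V5 is never established.
S4: reached.
U26: reached.
Reached: T31, Q18, S4, and U26 — 4 of the 5.

4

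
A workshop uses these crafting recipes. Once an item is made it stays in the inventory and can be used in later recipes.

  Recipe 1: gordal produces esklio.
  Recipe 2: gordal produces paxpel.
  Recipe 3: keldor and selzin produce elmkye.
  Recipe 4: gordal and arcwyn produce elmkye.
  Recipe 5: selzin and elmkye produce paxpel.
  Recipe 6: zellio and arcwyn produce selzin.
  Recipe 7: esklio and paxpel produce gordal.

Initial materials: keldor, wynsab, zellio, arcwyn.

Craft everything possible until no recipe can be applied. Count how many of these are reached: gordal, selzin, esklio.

zellio and arcwyn → selzin (Recipe 6).
gordal would need esklio and paxpel (Recipe 7), but esklio is never obtained.
selzin: reached.
esklio would need gordal (Recipe 1), but gordal is never obtained.
Reached: selzin — 1 of the 3.

1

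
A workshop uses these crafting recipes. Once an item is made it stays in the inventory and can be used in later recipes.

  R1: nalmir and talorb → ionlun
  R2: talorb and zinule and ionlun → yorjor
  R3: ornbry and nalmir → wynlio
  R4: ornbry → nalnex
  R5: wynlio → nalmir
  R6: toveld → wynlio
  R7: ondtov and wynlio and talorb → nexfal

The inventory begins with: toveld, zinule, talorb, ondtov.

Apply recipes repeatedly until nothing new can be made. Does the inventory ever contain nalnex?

No

nalnex would need ornbry (R4), but ornbry is never obtained.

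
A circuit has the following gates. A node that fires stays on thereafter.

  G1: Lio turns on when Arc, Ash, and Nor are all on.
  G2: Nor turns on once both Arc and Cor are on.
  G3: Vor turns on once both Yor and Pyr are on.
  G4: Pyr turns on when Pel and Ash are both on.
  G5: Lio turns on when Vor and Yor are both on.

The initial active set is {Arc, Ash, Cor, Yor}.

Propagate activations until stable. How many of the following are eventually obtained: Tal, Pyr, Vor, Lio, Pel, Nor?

Arc and Cor are on, so Nor turns on (G2).
Arc, Ash, and Nor are on, so Lio turns on (G1).
No rule produces Tal, and it is not given.
Pyr would need Pel and Ash (G4), but Pel never turns on.
Vor would need Yor and Pyr (G3), but Pyr never turns on.
Lio: reached.
No rule produces Pel, and it is not given.
Nor: reached.
Reached: Lio and Nor — 2 of the 6.

2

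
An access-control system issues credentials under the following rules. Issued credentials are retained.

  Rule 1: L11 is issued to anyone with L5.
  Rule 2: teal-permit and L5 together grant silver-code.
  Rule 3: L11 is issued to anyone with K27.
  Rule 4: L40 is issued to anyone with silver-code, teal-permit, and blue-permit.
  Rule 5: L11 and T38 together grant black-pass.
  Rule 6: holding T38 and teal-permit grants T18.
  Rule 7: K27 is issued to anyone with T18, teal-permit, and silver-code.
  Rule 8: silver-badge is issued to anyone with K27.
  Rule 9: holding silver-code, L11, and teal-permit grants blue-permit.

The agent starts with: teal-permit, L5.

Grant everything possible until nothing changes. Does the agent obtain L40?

Holding teal-permit and L5 grants silver-code (Rule 2).
Holding L5 grants L11 (Rule 1).
Holding silver-code, L11, and teal-permit grants blue-permit (Rule 9).
Holding silver-code, teal-permit, and blue-permit grants L40 (Rule 4).

Yes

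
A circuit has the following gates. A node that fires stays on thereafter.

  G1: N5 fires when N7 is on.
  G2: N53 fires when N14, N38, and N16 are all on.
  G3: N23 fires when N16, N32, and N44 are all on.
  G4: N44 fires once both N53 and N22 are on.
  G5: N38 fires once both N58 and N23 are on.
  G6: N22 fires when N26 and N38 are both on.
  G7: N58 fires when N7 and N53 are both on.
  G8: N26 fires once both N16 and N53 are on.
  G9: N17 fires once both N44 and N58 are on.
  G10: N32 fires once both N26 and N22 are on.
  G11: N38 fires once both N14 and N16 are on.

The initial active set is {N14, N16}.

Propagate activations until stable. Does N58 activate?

No

N58 would need N7 and N53 (G7), but N7 never turns on.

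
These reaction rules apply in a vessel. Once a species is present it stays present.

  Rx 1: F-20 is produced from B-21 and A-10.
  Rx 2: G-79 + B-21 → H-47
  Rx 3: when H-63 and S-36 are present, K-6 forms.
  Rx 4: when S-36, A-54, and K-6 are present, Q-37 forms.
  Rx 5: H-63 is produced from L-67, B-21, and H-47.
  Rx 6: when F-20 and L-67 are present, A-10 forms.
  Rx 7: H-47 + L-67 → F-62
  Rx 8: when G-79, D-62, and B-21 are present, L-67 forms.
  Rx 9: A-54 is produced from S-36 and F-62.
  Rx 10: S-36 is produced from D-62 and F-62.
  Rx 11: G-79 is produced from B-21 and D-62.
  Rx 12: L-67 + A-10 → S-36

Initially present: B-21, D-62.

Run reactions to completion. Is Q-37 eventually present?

Yes

B-21 and D-62 present → G-79 forms (Rx 11).
G-79, D-62, and B-21 present → L-67 forms (Rx 8).
G-79 and B-21 present → H-47 forms (Rx 2).
H-47 and L-67 present → F-62 forms (Rx 7).
L-67, B-21, and H-47 present → H-63 forms (Rx 5).
D-62 and F-62 present → S-36 forms (Rx 10).
S-36 and F-62 present → A-54 forms (Rx 9).
H-63 and S-36 present → K-6 forms (Rx 3).
S-36, A-54, and K-6 present → Q-37 forms (Rx 4).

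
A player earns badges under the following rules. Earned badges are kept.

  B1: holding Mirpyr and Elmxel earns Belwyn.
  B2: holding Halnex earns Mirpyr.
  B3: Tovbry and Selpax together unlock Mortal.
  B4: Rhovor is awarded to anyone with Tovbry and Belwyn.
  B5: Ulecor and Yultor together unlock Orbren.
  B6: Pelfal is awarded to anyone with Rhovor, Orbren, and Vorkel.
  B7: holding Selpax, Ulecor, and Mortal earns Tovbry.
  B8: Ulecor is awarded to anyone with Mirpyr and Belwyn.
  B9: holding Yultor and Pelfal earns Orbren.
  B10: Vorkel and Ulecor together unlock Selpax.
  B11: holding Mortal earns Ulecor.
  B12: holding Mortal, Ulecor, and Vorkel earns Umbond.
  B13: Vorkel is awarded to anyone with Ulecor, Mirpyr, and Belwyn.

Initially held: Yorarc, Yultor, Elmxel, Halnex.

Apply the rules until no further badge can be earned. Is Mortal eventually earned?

Mortal would need Tovbry and Selpax (B3), but Tovbry is never earned.

No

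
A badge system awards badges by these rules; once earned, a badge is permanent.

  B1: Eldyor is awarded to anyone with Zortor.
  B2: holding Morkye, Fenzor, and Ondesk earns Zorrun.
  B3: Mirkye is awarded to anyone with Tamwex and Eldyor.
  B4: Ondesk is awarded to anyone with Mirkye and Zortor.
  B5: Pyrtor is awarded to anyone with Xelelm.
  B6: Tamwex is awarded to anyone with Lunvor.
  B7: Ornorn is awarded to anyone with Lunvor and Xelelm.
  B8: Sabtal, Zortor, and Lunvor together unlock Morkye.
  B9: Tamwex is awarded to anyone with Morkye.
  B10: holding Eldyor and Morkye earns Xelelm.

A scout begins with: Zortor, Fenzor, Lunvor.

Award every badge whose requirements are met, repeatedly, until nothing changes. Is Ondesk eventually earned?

Yes

With Lunvor, Tamwex is earned (B6).
With Zortor, Eldyor is earned (B1).
With Tamwex and Eldyor, Mirkye is earned (B3).
With Mirkye and Zortor, Ondesk is earned (B4).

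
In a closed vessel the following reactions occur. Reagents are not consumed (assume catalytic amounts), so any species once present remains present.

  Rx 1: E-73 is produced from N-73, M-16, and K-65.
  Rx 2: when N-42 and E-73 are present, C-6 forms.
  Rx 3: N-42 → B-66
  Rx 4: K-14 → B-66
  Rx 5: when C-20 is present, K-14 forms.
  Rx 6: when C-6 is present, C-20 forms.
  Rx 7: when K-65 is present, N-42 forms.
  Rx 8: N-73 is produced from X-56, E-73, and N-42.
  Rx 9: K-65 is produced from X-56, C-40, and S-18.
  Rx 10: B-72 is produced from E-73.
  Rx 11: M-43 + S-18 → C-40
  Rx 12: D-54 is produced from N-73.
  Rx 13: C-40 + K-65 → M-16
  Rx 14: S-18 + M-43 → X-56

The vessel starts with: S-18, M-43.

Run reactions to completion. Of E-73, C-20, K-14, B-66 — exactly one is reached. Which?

S-18 and M-43 present → X-56 forms (Rx 14).
M-43 and S-18 present → C-40 forms (Rx 11).
X-56, C-40, and S-18 present → K-65 forms (Rx 9).
K-65 present → N-42 forms (Rx 7).
N-42 present → B-66 forms (Rx 3).
K-14 would need C-20 (Rx 5), but C-20 never forms. E-73 would need N-73, M-16, and K-65 (Rx 1), but N-73 never forms. C-20 would need C-6 (Rx 6), but C-6 never forms.

B-66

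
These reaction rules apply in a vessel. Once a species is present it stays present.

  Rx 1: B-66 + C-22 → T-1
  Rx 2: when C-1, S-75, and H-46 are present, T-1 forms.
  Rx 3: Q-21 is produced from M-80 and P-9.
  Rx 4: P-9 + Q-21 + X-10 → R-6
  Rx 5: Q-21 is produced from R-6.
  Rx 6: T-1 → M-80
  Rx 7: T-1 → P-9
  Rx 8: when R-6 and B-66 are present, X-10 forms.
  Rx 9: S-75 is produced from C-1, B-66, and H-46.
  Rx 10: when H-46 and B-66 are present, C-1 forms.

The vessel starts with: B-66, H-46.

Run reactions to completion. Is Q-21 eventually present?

Yes

H-46 and B-66 present → C-1 forms (Rx 10).
C-1, B-66, and H-46 present → S-75 forms (Rx 9).
C-1, S-75, and H-46 present → T-1 forms (Rx 2).
T-1 present → M-80 forms (Rx 6).
T-1 present → P-9 forms (Rx 7).
M-80 and P-9 present → Q-21 forms (Rx 3).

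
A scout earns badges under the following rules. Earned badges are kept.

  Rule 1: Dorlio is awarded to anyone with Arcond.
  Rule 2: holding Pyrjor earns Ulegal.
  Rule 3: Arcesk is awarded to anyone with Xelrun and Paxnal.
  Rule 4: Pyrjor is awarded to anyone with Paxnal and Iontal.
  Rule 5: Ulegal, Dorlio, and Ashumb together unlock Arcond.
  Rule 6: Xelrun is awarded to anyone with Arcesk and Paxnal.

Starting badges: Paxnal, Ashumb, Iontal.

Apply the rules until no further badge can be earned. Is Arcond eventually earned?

No

Arcond would need Ulegal, Dorlio, and Ashumb (Rule 5), but Dorlio is never earned.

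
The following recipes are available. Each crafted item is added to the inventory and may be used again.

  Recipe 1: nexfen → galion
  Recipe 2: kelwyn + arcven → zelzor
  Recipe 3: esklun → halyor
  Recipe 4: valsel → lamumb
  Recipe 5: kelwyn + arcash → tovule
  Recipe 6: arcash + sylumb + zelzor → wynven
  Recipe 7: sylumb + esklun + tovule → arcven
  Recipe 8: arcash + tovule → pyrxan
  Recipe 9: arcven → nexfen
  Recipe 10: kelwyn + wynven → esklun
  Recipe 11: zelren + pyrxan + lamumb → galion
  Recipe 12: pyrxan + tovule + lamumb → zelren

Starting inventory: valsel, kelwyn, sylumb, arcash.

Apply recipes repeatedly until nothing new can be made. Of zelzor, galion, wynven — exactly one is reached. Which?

Using Recipe 4, valsel makes lamumb.
kelwyn + arcash → tovule (Recipe 5).
Using Recipe 8, arcash and tovule make pyrxan.
Using Recipe 12, pyrxan, tovule, and lamumb make zelren.
zelren + pyrxan + lamumb → galion (Recipe 11).
wynven would need arcash, sylumb, and zelzor (Recipe 6), but zelzor is never obtained. zelzor would need kelwyn and arcven (Recipe 2), but arcven is never obtained.

galion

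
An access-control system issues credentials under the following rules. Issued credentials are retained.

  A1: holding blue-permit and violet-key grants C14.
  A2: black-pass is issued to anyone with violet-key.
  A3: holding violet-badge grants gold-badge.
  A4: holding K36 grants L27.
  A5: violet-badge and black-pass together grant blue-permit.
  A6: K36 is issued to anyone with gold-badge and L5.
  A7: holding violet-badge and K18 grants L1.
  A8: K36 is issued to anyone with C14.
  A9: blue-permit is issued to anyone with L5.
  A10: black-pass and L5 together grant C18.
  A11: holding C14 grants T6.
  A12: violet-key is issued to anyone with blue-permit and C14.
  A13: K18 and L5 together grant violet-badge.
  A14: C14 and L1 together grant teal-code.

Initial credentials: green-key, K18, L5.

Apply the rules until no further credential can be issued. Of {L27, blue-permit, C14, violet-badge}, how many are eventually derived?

Holding K18 and L5 grants violet-badge (A13).
Holding L5 grants blue-permit (A9).
Holding violet-badge grants gold-badge (A3).
Holding gold-badge and L5 grants K36 (A6).
Holding K36 grants L27 (A4).
L27: reached.
blue-permit: reached.
C14 would need blue-permit and violet-key (A1), but violet-key is never granted.
violet-badge: reached.
Reached: L27, blue-permit, and violet-badge — 3 of the 4.

3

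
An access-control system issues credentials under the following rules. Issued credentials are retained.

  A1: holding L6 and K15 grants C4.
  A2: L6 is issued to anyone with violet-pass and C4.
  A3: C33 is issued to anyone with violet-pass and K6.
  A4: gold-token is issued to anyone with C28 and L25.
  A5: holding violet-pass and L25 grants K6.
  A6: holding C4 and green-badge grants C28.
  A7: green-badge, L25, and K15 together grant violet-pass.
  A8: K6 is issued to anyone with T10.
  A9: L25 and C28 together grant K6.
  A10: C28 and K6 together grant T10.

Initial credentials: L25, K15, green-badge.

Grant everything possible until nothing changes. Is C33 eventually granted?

Holding green-badge, L25, and K15 grants violet-pass (A7).
Holding violet-pass and L25 grants K6 (A5).
Holding violet-pass and K6 grants C33 (A3).

Yes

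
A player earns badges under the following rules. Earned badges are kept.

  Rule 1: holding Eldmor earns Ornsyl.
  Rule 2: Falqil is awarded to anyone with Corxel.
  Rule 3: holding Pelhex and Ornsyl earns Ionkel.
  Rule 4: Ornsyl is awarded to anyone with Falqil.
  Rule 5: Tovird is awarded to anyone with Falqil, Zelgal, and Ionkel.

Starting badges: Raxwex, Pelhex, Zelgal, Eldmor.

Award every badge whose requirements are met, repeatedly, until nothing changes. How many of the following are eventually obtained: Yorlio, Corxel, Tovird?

0

No rule produces Yorlio, and it is not given.
No rule produces Corxel, and it is not given.
Tovird would need Falqil, Zelgal, and Ionkel (Rule 5), but Falqil is never earned.
None of the 3 are reached.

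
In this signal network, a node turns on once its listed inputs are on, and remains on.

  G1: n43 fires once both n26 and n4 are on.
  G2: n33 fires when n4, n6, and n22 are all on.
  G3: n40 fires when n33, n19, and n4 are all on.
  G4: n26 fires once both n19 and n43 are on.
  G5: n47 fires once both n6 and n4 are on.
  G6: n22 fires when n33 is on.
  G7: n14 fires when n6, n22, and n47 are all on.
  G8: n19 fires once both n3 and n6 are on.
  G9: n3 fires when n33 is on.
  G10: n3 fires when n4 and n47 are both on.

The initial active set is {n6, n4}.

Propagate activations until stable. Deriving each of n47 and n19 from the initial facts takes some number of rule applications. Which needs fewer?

n47

n47: G5: n6 and n4 on → n47 on. [1 rule application]
n19: G5: n6 and n4 on → n47 on. n4 and n47 are on, so n3 fires (G10). G8: n3 and n6 on → n19 on. [3 rule applications]
n47 needs fewer.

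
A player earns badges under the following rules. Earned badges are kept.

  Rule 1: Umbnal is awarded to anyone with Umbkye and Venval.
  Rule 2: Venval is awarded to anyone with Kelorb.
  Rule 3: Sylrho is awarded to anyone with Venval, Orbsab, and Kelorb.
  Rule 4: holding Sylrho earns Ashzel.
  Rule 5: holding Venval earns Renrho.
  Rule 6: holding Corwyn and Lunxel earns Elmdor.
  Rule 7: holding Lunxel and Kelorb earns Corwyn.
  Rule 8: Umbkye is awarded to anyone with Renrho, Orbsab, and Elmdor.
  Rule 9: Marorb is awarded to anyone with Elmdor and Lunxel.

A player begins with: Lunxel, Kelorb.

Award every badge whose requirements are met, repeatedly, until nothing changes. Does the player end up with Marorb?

Yes

With Lunxel and Kelorb, Corwyn is earned (Rule 7).
With Corwyn and Lunxel, Elmdor is earned (Rule 6).
With Elmdor and Lunxel, Marorb is earned (Rule 9).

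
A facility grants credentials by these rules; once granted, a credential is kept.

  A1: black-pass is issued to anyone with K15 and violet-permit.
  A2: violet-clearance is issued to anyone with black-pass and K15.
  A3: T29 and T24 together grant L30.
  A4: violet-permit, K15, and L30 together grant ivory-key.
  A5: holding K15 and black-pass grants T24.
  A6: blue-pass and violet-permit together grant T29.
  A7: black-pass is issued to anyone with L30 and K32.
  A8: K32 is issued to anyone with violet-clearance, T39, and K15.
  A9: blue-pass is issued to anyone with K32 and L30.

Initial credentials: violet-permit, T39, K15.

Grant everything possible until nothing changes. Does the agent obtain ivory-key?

No

ivory-key would need violet-permit, K15, and L30 (A4), but L30 is never granted.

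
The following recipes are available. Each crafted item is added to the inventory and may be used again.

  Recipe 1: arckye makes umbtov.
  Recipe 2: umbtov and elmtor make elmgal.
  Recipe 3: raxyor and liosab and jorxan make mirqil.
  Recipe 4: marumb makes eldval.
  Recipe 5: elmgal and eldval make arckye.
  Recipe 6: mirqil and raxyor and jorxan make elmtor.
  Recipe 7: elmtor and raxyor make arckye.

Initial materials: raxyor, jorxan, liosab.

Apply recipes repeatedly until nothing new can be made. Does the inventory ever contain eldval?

No

eldval would need marumb (Recipe 4), but marumb is never obtained.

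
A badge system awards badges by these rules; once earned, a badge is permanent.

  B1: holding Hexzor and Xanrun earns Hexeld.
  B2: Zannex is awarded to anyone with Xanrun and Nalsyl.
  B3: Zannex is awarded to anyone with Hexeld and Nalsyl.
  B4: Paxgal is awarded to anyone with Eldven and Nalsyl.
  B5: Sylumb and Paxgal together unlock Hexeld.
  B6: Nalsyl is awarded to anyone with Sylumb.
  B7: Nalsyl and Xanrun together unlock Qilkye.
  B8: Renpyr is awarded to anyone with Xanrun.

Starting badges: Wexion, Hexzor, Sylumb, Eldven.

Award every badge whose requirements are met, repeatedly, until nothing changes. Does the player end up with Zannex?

Yes

With Sylumb, Nalsyl is earned (B6).
With Eldven and Nalsyl, Paxgal is earned (B4).
With Sylumb and Paxgal, Hexeld is earned (B5).
With Hexeld and Nalsyl, Zannex is earned (B3).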